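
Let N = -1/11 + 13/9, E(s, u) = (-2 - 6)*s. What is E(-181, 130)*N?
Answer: 194032/99 ≈ 1959.9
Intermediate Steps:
E(s, u) = -8*s
N = 134/99 (N = -1*1/11 + 13*(⅑) = -1/11 + 13/9 = 134/99 ≈ 1.3535)
E(-181, 130)*N = -8*(-181)*(134/99) = 1448*(134/99) = 194032/99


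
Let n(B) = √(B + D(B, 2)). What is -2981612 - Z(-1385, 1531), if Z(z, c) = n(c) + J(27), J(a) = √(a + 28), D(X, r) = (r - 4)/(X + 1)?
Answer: -2981612 - √55 - 3*√99813630/766 ≈ -2.9817e+6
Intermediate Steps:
D(X, r) = (-4 + r)/(1 + X)
J(a) = √(28 + a)
n(B) = √(B - 2/(1 + B)) (n(B) = √(B + (-4 + 2)/(1 + B)) = √(B - 2/(1 + B)))
Z(z, c) = √55 + √((-2 + c*(1 + c))/(1 + c)) (Z(z, c) = √((-2 + c*(1 + c))/(1 + c)) + √(28 + 27) = √((-2 + c*(1 + c))/(1 + c)) + √55 = √55 + √((-2 + c*(1 + c))/(1 + c)))
-2981612 - Z(-1385, 1531) = -2981612 - (√55 + √((-2 + 1531*(1 + 1531))/(1 + 1531))) = -2981612 - (√55 + √((-2 + 1531*1532)/1532)) = -2981612 - (√55 + √((-2 + 2345492)/1532)) = -2981612 - (√55 + √((1/1532)*2345490)) = -2981612 - (√55 + √(1172745/766)) = -2981612 - (√55 + 3*√99813630/766) = -2981612 + (-√55 - 3*√99813630/766) = -2981612 - √55 - 3*√99813630/766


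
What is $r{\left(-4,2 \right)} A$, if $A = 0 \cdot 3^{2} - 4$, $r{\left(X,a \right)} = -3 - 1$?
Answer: $16$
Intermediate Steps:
$r{\left(X,a \right)} = -4$
$A = -4$ ($A = 0 \cdot 9 - 4 = 0 - 4 = -4$)
$r{\left(-4,2 \right)} A = \left(-4\right) \left(-4\right) = 16$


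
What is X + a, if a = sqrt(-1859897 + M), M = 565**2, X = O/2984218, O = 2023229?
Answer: 2023229/2984218 + 8*I*sqrt(24073) ≈ 0.67798 + 1241.2*I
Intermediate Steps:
X = 2023229/2984218 ≈ 0.67798
M = 319225
a = 8*I*sqrt(24073) (a = sqrt(-1859897 + 319225) = sqrt(-1540672) = 8*I*sqrt(24073) ≈ 1241.2*I)
X + a = 2023229/2984218 + 8*I*sqrt(24073)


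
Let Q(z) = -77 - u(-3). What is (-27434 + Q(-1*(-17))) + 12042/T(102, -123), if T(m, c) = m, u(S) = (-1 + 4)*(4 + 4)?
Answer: -466088/17 ≈ -27417.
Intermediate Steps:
u(S) = 24 (u(S) = 3*8 = 24)
Q(z) = -101 (Q(z) = -77 - 1*24 = -77 - 24 = -101)
(-27434 + Q(-1*(-17))) + 12042/T(102, -123) = (-27434 - 101) + 12042/102 = -27535 + 12042*(1/102) = -27535 + 2007/17 = -466088/17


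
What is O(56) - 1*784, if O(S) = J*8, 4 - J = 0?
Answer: -752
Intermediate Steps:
J = 4 (J = 4 - 1*0 = 4 + 0 = 4)
O(S) = 32 (O(S) = 4*8 = 32)
O(56) - 1*784 = 32 - 1*784 = 32 - 784 = -752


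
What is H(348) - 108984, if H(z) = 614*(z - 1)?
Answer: 104074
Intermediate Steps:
H(z) = -614 + 614*z (H(z) = 614*(-1 + z) = -614 + 614*z)
H(348) - 108984 = (-614 + 614*348) - 108984 = (-614 + 213672) - 108984 = 213058 - 108984 = 104074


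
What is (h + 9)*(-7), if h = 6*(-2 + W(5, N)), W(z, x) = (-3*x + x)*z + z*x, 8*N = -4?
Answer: -84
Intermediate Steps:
N = -1/2 (N = (1/8)*(-4) = -1/2 ≈ -0.50000)
W(z, x) = -x*z (W(z, x) = (-2*x)*z + x*z = -2*x*z + x*z = -x*z)
h = 3 (h = 6*(-2 - 1*(-1/2)*5) = 6*(-2 + 5/2) = 6*(1/2) = 3)
(h + 9)*(-7) = (3 + 9)*(-7) = 12*(-7) = -84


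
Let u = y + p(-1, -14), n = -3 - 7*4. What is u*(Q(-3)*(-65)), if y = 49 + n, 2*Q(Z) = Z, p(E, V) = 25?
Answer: 8385/2 ≈ 4192.5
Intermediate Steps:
Q(Z) = Z/2
n = -31 (n = -3 - 28 = -31)
y = 18 (y = 49 - 31 = 18)
u = 43 (u = 18 + 25 = 43)
u*(Q(-3)*(-65)) = 43*(((½)*(-3))*(-65)) = 43*(-3/2*(-65)) = 43*(195/2) = 8385/2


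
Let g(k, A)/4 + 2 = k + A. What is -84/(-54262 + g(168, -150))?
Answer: 14/9033 ≈ 0.0015499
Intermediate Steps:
g(k, A) = -8 + 4*A + 4*k (g(k, A) = -8 + 4*(k + A) = -8 + 4*(A + k) = -8 + (4*A + 4*k) = -8 + 4*A + 4*k)
-84/(-54262 + g(168, -150)) = -84/(-54262 + (-8 + 4*(-150) + 4*168)) = -84/(-54262 + (-8 - 600 + 672)) = -84/(-54262 + 64) = -84/(-54198) = -1/54198*(-84) = 14/9033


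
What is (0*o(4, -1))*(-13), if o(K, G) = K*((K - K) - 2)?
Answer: 0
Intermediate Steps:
o(K, G) = -2*K (o(K, G) = K*(0 - 2) = K*(-2) = -2*K)
(0*o(4, -1))*(-13) = (0*(-2*4))*(-13) = (0*(-8))*(-13) = 0*(-13) = 0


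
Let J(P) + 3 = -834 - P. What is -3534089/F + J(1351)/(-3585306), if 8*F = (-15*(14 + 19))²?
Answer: -16894297975862/146414933775 ≈ -115.39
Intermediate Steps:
J(P) = -837 - P (J(P) = -3 + (-834 - P) = -837 - P)
F = 245025/8 (F = (-15*(14 + 19))²/8 = (-15*33)²/8 = (⅛)*(-495)² = (⅛)*245025 = 245025/8 ≈ 30628.)
-3534089/F + J(1351)/(-3585306) = -3534089/245025/8 + (-837 - 1*1351)/(-3585306) = -3534089*8/245025 + (-837 - 1351)*(-1/3585306) = -28272712/245025 - 2188*(-1/3585306) = -28272712/245025 + 1094/1792653 = -16894297975862/146414933775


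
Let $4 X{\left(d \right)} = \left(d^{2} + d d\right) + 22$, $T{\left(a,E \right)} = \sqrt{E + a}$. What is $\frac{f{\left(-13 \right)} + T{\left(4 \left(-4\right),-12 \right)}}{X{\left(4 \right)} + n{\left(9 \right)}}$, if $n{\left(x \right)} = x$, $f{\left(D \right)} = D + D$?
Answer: $- \frac{52}{45} + \frac{4 i \sqrt{7}}{45} \approx -1.1556 + 0.23518 i$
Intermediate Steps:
$f{\left(D \right)} = 2 D$
$X{\left(d \right)} = \frac{11}{2} + \frac{d^{2}}{2}$ ($X{\left(d \right)} = \frac{\left(d^{2} + d d\right) + 22}{4} = \frac{\left(d^{2} + d^{2}\right) + 22}{4} = \frac{2 d^{2} + 22}{4} = \frac{22 + 2 d^{2}}{4} = \frac{11}{2} + \frac{d^{2}}{2}$)
$\frac{f{\left(-13 \right)} + T{\left(4 \left(-4\right),-12 \right)}}{X{\left(4 \right)} + n{\left(9 \right)}} = \frac{2 \left(-13\right) + \sqrt{-12 + 4 \left(-4\right)}}{\left(\frac{11}{2} + \frac{4^{2}}{2}\right) + 9} = \frac{-26 + \sqrt{-12 - 16}}{\left(\frac{11}{2} + \frac{1}{2} \cdot 16\right) + 9} = \frac{-26 + \sqrt{-28}}{\left(\frac{11}{2} + 8\right) + 9} = \frac{-26 + 2 i \sqrt{7}}{\frac{27}{2} + 9} = \frac{-26 + 2 i \sqrt{7}}{\frac{45}{2}} = \left(-26 + 2 i \sqrt{7}\right) \frac{2}{45} = - \frac{52}{45} + \frac{4 i \sqrt{7}}{45}$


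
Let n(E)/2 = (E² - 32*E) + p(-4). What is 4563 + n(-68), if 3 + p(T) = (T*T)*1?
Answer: 18189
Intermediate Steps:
p(T) = -3 + T² (p(T) = -3 + (T*T)*1 = -3 + T²*1 = -3 + T²)
n(E) = 26 - 64*E + 2*E² (n(E) = 2*((E² - 32*E) + (-3 + (-4)²)) = 2*((E² - 32*E) + (-3 + 16)) = 2*((E² - 32*E) + 13) = 2*(13 + E² - 32*E) = 26 - 64*E + 2*E²)
4563 + n(-68) = 4563 + (26 - 64*(-68) + 2*(-68)²) = 4563 + (26 + 4352 + 2*4624) = 4563 + (26 + 4352 + 9248) = 4563 + 13626 = 18189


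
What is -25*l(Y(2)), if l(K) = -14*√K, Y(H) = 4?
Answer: 700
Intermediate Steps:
-25*l(Y(2)) = -(-350)*√4 = -(-350)*2 = -25*(-28) = 700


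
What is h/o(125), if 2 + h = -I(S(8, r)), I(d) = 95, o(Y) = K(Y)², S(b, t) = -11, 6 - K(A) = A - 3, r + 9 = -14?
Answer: -97/13456 ≈ -0.0072087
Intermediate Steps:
r = -23 (r = -9 - 14 = -23)
K(A) = 9 - A (K(A) = 6 - (A - 3) = 6 - (-3 + A) = 6 + (3 - A) = 9 - A)
o(Y) = (9 - Y)²
h = -97 (h = -2 - 1*95 = -2 - 95 = -97)
h/o(125) = -97/(-9 + 125)² = -97/(116²) = -97/13456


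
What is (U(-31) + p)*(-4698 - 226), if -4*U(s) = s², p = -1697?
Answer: 9539019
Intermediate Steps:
U(s) = -s²/4
(U(-31) + p)*(-4698 - 226) = (-¼*(-31)² - 1697)*(-4698 - 226) = (-¼*961 - 1697)*(-4924) = (-961/4 - 1697)*(-4924) = -7749/4*(-4924) = 9539019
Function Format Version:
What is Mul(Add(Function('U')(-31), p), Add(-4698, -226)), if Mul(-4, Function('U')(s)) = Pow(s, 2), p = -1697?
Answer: 9539019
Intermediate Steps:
Function('U')(s) = Mul(Rational(-1, 4), Pow(s, 2))
Mul(Add(Function('U')(-31), p), Add(-4698, -226)) = Mul(Add(Mul(Rational(-1, 4), Pow(-31, 2)), -1697), Add(-4698, -226)) = Mul(Add(Mul(Rational(-1, 4), 961), -1697), -4924) = Mul(Add(Rational(-961, 4), -1697), -4924) = Mul(Rational(-7749, 4), -4924) = 9539019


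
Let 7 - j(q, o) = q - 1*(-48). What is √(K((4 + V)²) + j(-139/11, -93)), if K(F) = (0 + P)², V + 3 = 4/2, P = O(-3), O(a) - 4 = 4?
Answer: 14*√22/11 ≈ 5.9696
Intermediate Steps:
O(a) = 8 (O(a) = 4 + 4 = 8)
P = 8
V = -1 (V = -3 + 4/2 = -3 + 4*(½) = -3 + 2 = -1)
j(q, o) = -41 - q (j(q, o) = 7 - (q - 1*(-48)) = 7 - (q + 48) = 7 - (48 + q) = 7 + (-48 - q) = -41 - q)
K(F) = 64 (K(F) = (0 + 8)² = 8² = 64)
√(K((4 + V)²) + j(-139/11, -93)) = √(64 + (-41 - (-139)/11)) = √(64 + (-41 - 1*(-139/11))) = √(64 + (-41 + 139/11)) = √(64 - 312/11) = √(392/11) = 14*√22/11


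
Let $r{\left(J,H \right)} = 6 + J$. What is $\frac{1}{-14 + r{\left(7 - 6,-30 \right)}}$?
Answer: $- \frac{1}{7} \approx -0.14286$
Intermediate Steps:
$\frac{1}{-14 + r{\left(7 - 6,-30 \right)}} = \frac{1}{-14 + \left(6 + \left(7 - 6\right)\right)} = \frac{1}{-14 + \left(6 + 1\right)} = \frac{1}{-14 + 7} = \frac{1}{-7} = - \frac{1}{7}$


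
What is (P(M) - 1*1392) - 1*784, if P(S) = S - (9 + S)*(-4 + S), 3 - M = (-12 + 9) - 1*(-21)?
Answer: -2305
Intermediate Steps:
M = -15 (M = 3 - ((-12 + 9) - 1*(-21)) = 3 - (-3 + 21) = 3 - 1*18 = 3 - 18 = -15)
P(S) = S - (-4 + S)*(9 + S)
(P(M) - 1*1392) - 1*784 = ((36 - 1*(-15)² - 4*(-15)) - 1*1392) - 1*784 = ((36 - 1*225 + 60) - 1392) - 784 = ((36 - 225 + 60) - 1392) - 784 = (-129 - 1392) - 784 = -1521 - 784 = -2305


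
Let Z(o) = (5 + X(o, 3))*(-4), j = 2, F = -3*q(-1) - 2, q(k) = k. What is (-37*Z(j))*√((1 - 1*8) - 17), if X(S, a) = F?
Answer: 1776*I*√6 ≈ 4350.3*I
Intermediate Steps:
F = 1 (F = -3*(-1) - 2 = 3 - 2 = 1)
X(S, a) = 1
Z(o) = -24 (Z(o) = (5 + 1)*(-4) = 6*(-4) = -24)
(-37*Z(j))*√((1 - 1*8) - 17) = (-37*(-24))*√((1 - 1*8) - 17) = 888*√((1 - 8) - 17) = 888*√(-7 - 17) = 888*√(-24) = 888*(2*I*√6) = 1776*I*√6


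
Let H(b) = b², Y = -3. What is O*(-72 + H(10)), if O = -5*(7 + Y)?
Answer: -560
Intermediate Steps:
O = -20 (O = -5*(7 - 3) = -5*4 = -20)
O*(-72 + H(10)) = -20*(-72 + 10²) = -20*(-72 + 100) = -20*28 = -560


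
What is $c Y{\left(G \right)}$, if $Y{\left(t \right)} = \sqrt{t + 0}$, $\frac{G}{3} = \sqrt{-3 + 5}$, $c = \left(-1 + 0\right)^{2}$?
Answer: $\sqrt[4]{2} \sqrt{3} \approx 2.0598$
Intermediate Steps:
$c = 1$ ($c = \left(-1\right)^{2} = 1$)
$G = 3 \sqrt{2}$ ($G = 3 \sqrt{-3 + 5} = 3 \sqrt{2} \approx 4.2426$)
$Y{\left(t \right)} = \sqrt{t}$
$c Y{\left(G \right)} = 1 \sqrt{3 \sqrt{2}} = 1 \sqrt[4]{2} \sqrt{3} = \sqrt[4]{2} \sqrt{3}$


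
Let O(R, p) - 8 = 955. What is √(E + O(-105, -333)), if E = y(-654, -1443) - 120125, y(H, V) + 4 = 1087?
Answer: I*√118079 ≈ 343.63*I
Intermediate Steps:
y(H, V) = 1083 (y(H, V) = -4 + 1087 = 1083)
O(R, p) = 963 (O(R, p) = 8 + 955 = 963)
E = -119042 (E = 1083 - 120125 = -119042)
√(E + O(-105, -333)) = √(-119042 + 963) = √(-118079) = I*√118079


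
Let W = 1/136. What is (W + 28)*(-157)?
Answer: -598013/136 ≈ -4397.2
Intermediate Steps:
W = 1/136 ≈ 0.0073529
(W + 28)*(-157) = (1/136 + 28)*(-157) = (3809/136)*(-157) = -598013/136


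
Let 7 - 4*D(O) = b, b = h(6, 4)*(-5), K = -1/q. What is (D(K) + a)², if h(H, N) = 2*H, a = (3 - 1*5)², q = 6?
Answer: 6889/16 ≈ 430.56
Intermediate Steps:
a = 4 (a = (3 - 5)² = (-2)² = 4)
K = -⅙ (K = -1/6 = -1*⅙ = -⅙ ≈ -0.16667)
b = -60 (b = (2*6)*(-5) = 12*(-5) = -60)
D(O) = 67/4 (D(O) = 7/4 - ¼*(-60) = 7/4 + 15 = 67/4)
(D(K) + a)² = (67/4 + 4)² = (83/4)² = 6889/16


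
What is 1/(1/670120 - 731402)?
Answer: -670120/490127108239 ≈ -1.3672e-6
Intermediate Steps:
1/(1/670120 - 731402) = 1/(-490127108239/670120) = -670120/490127108239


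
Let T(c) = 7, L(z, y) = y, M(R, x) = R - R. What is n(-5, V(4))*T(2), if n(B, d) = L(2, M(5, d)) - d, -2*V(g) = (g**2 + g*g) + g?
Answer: 126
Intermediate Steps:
M(R, x) = 0
V(g) = -g**2 - g/2 (V(g) = -((g**2 + g*g) + g)/2 = -((g**2 + g**2) + g)/2 = -(2*g**2 + g)/2 = -(g + 2*g**2)/2 = -g**2 - g/2)
n(B, d) = -d (n(B, d) = 0 - d = -d)
n(-5, V(4))*T(2) = -(-1)*4*(1/2 + 4)*7 = -(-1)*4*9/2*7 = -1*(-18)*7 = 18*7 = 126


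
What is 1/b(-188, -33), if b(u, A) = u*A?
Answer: 1/6204 ≈ 0.00016119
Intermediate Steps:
b(u, A) = A*u
1/b(-188, -33) = 1/(-33*(-188)) = 1/6204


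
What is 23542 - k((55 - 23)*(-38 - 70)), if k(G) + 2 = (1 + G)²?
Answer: -11913481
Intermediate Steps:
k(G) = -2 + (1 + G)²
23542 - k((55 - 23)*(-38 - 70)) = 23542 - (-2 + (1 + (55 - 23)*(-38 - 70))²) = 23542 - (-2 + (1 + 32*(-108))²) = 23542 - (-2 + (1 - 3456)²) = 23542 - (-2 + (-3455)²) = 23542 - (-2 + 11937025) = 23542 - 1*11937023 = 23542 - 11937023 = -11913481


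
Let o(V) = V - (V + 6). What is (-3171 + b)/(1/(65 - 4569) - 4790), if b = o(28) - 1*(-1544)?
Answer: 319784/938007 ≈ 0.34092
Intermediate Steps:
o(V) = -6 (o(V) = V - (6 + V) = V + (-6 - V) = -6)
b = 1538 (b = -6 - 1*(-1544) = -6 + 1544 = 1538)
(-3171 + b)/(1/(65 - 4569) - 4790) = (-3171 + 1538)/(1/(65 - 4569) - 4790) = -1633/(1/(-4504) - 4790) = -1633/(-1/4504 - 4790) = -1633/(-21574161/4504) = -1633*(-4504/21574161) = 319784/938007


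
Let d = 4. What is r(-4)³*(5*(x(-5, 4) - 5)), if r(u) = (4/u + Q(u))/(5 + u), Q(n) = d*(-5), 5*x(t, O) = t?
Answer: 277830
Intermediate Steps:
x(t, O) = t/5
Q(n) = -20 (Q(n) = 4*(-5) = -20)
r(u) = (-20 + 4/u)/(5 + u) (r(u) = (4/u - 20)/(5 + u) = (-20 + 4/u)/(5 + u))
r(-4)³*(5*(x(-5, 4) - 5)) = (4*(1 - 5*(-4))/(-4*(5 - 4)))³*(5*((⅕)*(-5) - 5)) = (4*(-¼)*(1 + 20)/1)³*(5*(-1 - 5)) = (4*(-¼)*1*21)³*(5*(-6)) = (-21)³*(-30) = -9261*(-30) = 277830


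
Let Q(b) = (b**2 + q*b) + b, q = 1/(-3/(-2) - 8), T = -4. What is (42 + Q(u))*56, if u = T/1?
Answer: 39760/13 ≈ 3058.5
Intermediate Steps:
q = -2/13 (q = 1/(-3*(-1/2) - 8) = 1/(3/2 - 8) = 1/(-13/2) = -2/13 ≈ -0.15385)
u = -4 (u = -4/1 = -4*1 = -4)
Q(b) = b**2 + 11*b/13 (Q(b) = (b**2 - 2*b/13) + b = b**2 + 11*b/13)
(42 + Q(u))*56 = (42 + (1/13)*(-4)*(11 + 13*(-4)))*56 = (42 + (1/13)*(-4)*(11 - 52))*56 = (42 + (1/13)*(-4)*(-41))*56 = (42 + 164/13)*56 = (710/13)*56 = 39760/13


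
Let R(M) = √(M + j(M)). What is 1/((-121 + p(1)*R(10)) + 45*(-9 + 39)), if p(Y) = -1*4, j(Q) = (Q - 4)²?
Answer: 1229/1509705 + 4*√46/1509705 ≈ 0.00083204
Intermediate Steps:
j(Q) = (-4 + Q)²
R(M) = √(M + (-4 + M)²)
p(Y) = -4
1/((-121 + p(1)*R(10)) + 45*(-9 + 39)) = 1/((-121 - 4*√(10 + (-4 + 10)²)) + 45*(-9 + 39)) = 1/((-121 - 4*√(10 + 6²)) + 45*30) = 1/((-121 - 4*√(10 + 36)) + 1350) = 1/((-121 - 4*√46) + 1350) = 1/(1229 - 4*√46)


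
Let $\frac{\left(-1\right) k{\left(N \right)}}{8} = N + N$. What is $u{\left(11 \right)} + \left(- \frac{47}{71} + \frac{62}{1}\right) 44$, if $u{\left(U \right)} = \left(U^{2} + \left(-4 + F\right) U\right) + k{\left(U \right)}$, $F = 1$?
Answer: $\frac{185372}{71} \approx 2610.9$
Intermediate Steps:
$k{\left(N \right)} = - 16 N$ ($k{\left(N \right)} = - 8 \left(N + N\right) = - 8 \cdot 2 N = - 16 N$)
$u{\left(U \right)} = U^{2} - 19 U$ ($u{\left(U \right)} = \left(U^{2} + \left(-4 + 1\right) U\right) - 16 U = \left(U^{2} - 3 U\right) - 16 U = U^{2} - 19 U$)
$u{\left(11 \right)} + \left(- \frac{47}{71} + \frac{62}{1}\right) 44 = 11 \left(-19 + 11\right) + \left(- \frac{47}{71} + \frac{62}{1}\right) 44 = 11 \left(-8\right) + \left(\left(-47\right) \frac{1}{71} + 62 \cdot 1\right) 44 = -88 + \left(- \frac{47}{71} + 62\right) 44 = -88 + \frac{4355}{71} \cdot 44 = -88 + \frac{191620}{71} = \frac{185372}{71}$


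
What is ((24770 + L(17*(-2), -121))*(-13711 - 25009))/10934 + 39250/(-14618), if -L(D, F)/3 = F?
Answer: -323316644345/3632573 ≈ -89005.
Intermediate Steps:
L(D, F) = -3*F
((24770 + L(17*(-2), -121))*(-13711 - 25009))/10934 + 39250/(-14618) = ((24770 - 3*(-121))*(-13711 - 25009))/10934 + 39250/(-14618) = ((24770 + 363)*(-38720))*(1/10934) + 39250*(-1/14618) = (25133*(-38720))*(1/10934) - 19625/7309 = -973149760*1/10934 - 19625/7309 = -44234080/497 - 19625/7309 = -323316644345/3632573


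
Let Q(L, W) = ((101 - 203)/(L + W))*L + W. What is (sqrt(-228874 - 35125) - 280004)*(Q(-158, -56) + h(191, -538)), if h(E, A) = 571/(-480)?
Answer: 476363595097/12840 - 6805097*I*sqrt(263999)/51360 ≈ 3.71e+7 - 68079.0*I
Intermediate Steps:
h(E, A) = -571/480 (h(E, A) = 571*(-1/480) = -571/480)
Q(L, W) = W - 102*L/(L + W) (Q(L, W) = (-102/(L + W))*L + W = -102*L/(L + W) + W = W - 102*L/(L + W))
(sqrt(-228874 - 35125) - 280004)*(Q(-158, -56) + h(191, -538)) = (sqrt(-228874 - 35125) - 280004)*(((-56)**2 - 102*(-158) - 158*(-56))/(-158 - 56) - 571/480) = (sqrt(-263999) - 280004)*((3136 + 16116 + 8848)/(-214) - 571/480) = (I*sqrt(263999) - 280004)*(-1/214*28100 - 571/480) = (-280004 + I*sqrt(263999))*(-14050/107 - 571/480) = (-280004 + I*sqrt(263999))*(-6805097/51360) = 476363595097/12840 - 6805097*I*sqrt(263999)/51360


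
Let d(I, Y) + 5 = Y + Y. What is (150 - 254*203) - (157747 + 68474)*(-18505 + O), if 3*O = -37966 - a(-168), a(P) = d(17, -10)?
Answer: 7047185180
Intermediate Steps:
d(I, Y) = -5 + 2*Y (d(I, Y) = -5 + (Y + Y) = -5 + 2*Y)
a(P) = -25 (a(P) = -5 + 2*(-10) = -5 - 20 = -25)
O = -12647 (O = (-37966 - 1*(-25))/3 = (-37966 + 25)/3 = (⅓)*(-37941) = -12647)
(150 - 254*203) - (157747 + 68474)*(-18505 + O) = (150 - 254*203) - (157747 + 68474)*(-18505 - 12647) = (150 - 51562) - 226221*(-31152) = -51412 - 1*(-7047236592) = -51412 + 7047236592 = 7047185180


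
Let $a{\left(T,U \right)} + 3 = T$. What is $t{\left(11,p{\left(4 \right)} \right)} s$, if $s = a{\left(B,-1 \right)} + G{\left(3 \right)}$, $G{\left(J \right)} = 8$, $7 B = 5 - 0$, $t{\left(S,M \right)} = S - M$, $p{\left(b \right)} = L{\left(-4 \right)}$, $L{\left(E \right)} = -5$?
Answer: $\frac{640}{7} \approx 91.429$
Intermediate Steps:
$p{\left(b \right)} = -5$
$B = \frac{5}{7}$ ($B = \frac{5 - 0}{7} = \frac{5 + 0}{7} = \frac{1}{7} \cdot 5 = \frac{5}{7} \approx 0.71429$)
$a{\left(T,U \right)} = -3 + T$
$s = \frac{40}{7}$ ($s = \left(-3 + \frac{5}{7}\right) + 8 = - \frac{16}{7} + 8 = \frac{40}{7} \approx 5.7143$)
$t{\left(11,p{\left(4 \right)} \right)} s = \left(11 - -5\right) \frac{40}{7} = \left(11 + 5\right) \frac{40}{7} = 16 \cdot \frac{40}{7} = \frac{640}{7}$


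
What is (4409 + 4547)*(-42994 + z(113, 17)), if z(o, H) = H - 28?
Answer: -385152780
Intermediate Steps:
z(o, H) = -28 + H
(4409 + 4547)*(-42994 + z(113, 17)) = (4409 + 4547)*(-42994 + (-28 + 17)) = 8956*(-42994 - 11) = 8956*(-43005) = -385152780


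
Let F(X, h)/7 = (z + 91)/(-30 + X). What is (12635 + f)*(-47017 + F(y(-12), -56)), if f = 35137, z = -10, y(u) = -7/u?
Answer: -793196972460/353 ≈ -2.2470e+9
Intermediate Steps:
F(X, h) = 567/(-30 + X) (F(X, h) = 7*((-10 + 91)/(-30 + X)) = 7*(81/(-30 + X)) = 567/(-30 + X))
(12635 + f)*(-47017 + F(y(-12), -56)) = (12635 + 35137)*(-47017 + 567/(-30 - 7/(-12))) = 47772*(-47017 + 567/(-30 - 7*(-1/12))) = 47772*(-47017 + 567/(-30 + 7/12)) = 47772*(-47017 + 567/(-353/12)) = 47772*(-47017 + 567*(-12/353)) = 47772*(-47017 - 6804/353) = 47772*(-16603805/353) = -793196972460/353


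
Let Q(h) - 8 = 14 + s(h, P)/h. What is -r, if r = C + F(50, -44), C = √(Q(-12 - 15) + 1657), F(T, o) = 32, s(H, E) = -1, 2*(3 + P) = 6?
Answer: -32 - √136002/9 ≈ -72.976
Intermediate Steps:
P = 0 (P = -3 + (½)*6 = -3 + 3 = 0)
Q(h) = 22 - 1/h (Q(h) = 8 + (14 - 1/h) = 22 - 1/h)
C = √136002/9 (C = √((22 - 1/(-12 - 15)) + 1657) = √((22 - 1/(-27)) + 1657) = √((22 - 1*(-1/27)) + 1657) = √((22 + 1/27) + 1657) = √(595/27 + 1657) = √(45334/27) = √136002/9 ≈ 40.976)
r = 32 + √136002/9 (r = √136002/9 + 32 = 32 + √136002/9 ≈ 72.976)
-r = -(32 + √136002/9) = -32 - √136002/9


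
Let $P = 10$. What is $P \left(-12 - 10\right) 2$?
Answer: $-440$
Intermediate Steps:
$P \left(-12 - 10\right) 2 = 10 \left(-12 - 10\right) 2 = 10 \left(-22\right) 2 = \left(-220\right) 2 = -440$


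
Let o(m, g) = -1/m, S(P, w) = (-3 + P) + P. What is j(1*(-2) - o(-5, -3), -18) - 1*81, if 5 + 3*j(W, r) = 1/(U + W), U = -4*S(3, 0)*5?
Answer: -25711/311 ≈ -82.672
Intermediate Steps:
S(P, w) = -3 + 2*P
U = -60 (U = -4*(-3 + 2*3)*5 = -4*(-3 + 6)*5 = -12*5 = -4*15 = -60)
j(W, r) = -5/3 + 1/(3*(-60 + W))
j(1*(-2) - o(-5, -3), -18) - 1*81 = (301 - 5*(1*(-2) - (-1)/(-5)))/(3*(-60 + (1*(-2) - (-1)/(-5)))) - 1*81 = (301 - 5*(-2 - (-1)*(-1)/5))/(3*(-60 + (-2 - (-1)*(-1)/5))) - 81 = (301 - 5*(-2 - 1*⅕))/(3*(-60 + (-2 - 1*⅕))) - 81 = (301 - 5*(-2 - ⅕))/(3*(-60 + (-2 - ⅕))) - 81 = (301 - 5*(-11/5))/(3*(-60 - 11/5)) - 81 = (301 + 11)/(3*(-311/5)) - 81 = (⅓)*(-5/311)*312 - 81 = -520/311 - 81 = -25711/311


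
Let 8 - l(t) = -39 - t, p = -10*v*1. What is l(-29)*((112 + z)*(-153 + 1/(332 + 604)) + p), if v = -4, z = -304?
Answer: 6883296/13 ≈ 5.2948e+5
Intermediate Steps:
p = 40 (p = -10*(-4)*1 = 40*1 = 40)
l(t) = 47 + t (l(t) = 8 - (-39 - t) = 8 + (39 + t) = 47 + t)
l(-29)*((112 + z)*(-153 + 1/(332 + 604)) + p) = (47 - 29)*((112 - 304)*(-153 + 1/(332 + 604)) + 40) = 18*(-192*(-153 + 1/936) + 40) = 18*(-192*(-143207/936) + 40) = 18*(1145656/39 + 40) = 18*(1147216/39) = 6883296/13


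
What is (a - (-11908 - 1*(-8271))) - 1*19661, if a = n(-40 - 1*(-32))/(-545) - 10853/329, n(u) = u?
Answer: -2879095573/179305 ≈ -16057.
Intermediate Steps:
a = -5912253/179305 (a = (-40 - 1*(-32))/(-545) - 10853/329 = (-40 + 32)*(-1/545) - 10853*1/329 = -8*(-1/545) - 10853/329 = 8/545 - 10853/329 = -5912253/179305 ≈ -32.973)
(a - (-11908 - 1*(-8271))) - 1*19661 = (-5912253/179305 - (-11908 - 1*(-8271))) - 1*19661 = (-5912253/179305 - (-11908 + 8271)) - 19661 = (-5912253/179305 - 1*(-3637)) - 19661 = (-5912253/179305 + 3637) - 19661 = 646220032/179305 - 19661 = -2879095573/179305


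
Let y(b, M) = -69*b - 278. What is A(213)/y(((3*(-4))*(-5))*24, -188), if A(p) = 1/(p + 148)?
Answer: -1/35969318 ≈ -2.7801e-8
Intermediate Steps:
A(p) = 1/(148 + p)
y(b, M) = -278 - 69*b
A(213)/y(((3*(-4))*(-5))*24, -188) = 1/((148 + 213)*(-278 - 69*(3*(-4))*(-5)*24)) = 1/(361*(-278 - 69*(-12*(-5))*24)) = 1/(361*(-278 - 4140*24)) = 1/(361*(-278 - 69*1440)) = 1/(361*(-278 - 99360)) = (1/361)/(-99638) = (1/361)*(-1/99638) = -1/35969318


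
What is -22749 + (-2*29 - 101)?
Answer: -22908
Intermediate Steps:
-22749 + (-2*29 - 101) = -22749 + (-58 - 101) = -22749 - 159 = -22908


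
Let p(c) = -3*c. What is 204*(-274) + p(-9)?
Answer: -55869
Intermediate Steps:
204*(-274) + p(-9) = 204*(-274) - 3*(-9) = -55896 + 27 = -55869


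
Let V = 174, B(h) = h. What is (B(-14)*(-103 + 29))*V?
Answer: 180264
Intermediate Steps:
(B(-14)*(-103 + 29))*V = -14*(-103 + 29)*174 = -14*(-74)*174 = 1036*174 = 180264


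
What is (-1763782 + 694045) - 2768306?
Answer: -3838043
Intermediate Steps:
(-1763782 + 694045) - 2768306 = -1069737 - 2768306 = -3838043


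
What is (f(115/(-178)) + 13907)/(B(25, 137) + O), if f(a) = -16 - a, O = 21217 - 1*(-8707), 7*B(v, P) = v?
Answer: 17308991/37289754 ≈ 0.46418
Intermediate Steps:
B(v, P) = v/7
O = 29924 (O = 21217 + 8707 = 29924)
(f(115/(-178)) + 13907)/(B(25, 137) + O) = ((-16 - 115/(-178)) + 13907)/((1/7)*25 + 29924) = ((-16 - 115*(-1)/178) + 13907)/(25/7 + 29924) = ((-16 - 1*(-115/178)) + 13907)/(209493/7) = ((-16 + 115/178) + 13907)*(7/209493) = (-2733/178 + 13907)*(7/209493) = (2472713/178)*(7/209493) = 17308991/37289754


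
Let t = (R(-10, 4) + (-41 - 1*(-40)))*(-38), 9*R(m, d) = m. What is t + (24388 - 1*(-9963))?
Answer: 309881/9 ≈ 34431.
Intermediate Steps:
R(m, d) = m/9
t = 722/9 (t = ((⅑)*(-10) + (-41 - 1*(-40)))*(-38) = (-10/9 + (-41 + 40))*(-38) = (-10/9 - 1)*(-38) = -19/9*(-38) = 722/9 ≈ 80.222)
t + (24388 - 1*(-9963)) = 722/9 + (24388 - 1*(-9963)) = 722/9 + (24388 + 9963) = 722/9 + 34351 = 309881/9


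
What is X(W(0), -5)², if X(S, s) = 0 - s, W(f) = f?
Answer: 25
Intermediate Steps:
X(S, s) = -s
X(W(0), -5)² = (-1*(-5))² = 5² = 25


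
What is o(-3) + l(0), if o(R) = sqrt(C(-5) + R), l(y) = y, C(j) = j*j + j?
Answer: sqrt(17) ≈ 4.1231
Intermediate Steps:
C(j) = j + j**2 (C(j) = j**2 + j = j + j**2)
o(R) = sqrt(20 + R) (o(R) = sqrt(-5*(1 - 5) + R) = sqrt(-5*(-4) + R) = sqrt(20 + R))
o(-3) + l(0) = sqrt(20 - 3) + 0 = sqrt(17) + 0 = sqrt(17)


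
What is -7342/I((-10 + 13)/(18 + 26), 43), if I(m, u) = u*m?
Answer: -323048/129 ≈ -2504.3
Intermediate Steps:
I(m, u) = m*u
-7342/I((-10 + 13)/(18 + 26), 43) = -7342*(18 + 26)/(43*(-10 + 13)) = -7342/((3/44)*43) = -7342/129/44 = -7342*44/129 = -323048/129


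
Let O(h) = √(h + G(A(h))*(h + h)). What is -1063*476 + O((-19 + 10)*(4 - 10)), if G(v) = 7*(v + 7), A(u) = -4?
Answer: -505988 + 3*√258 ≈ -5.0594e+5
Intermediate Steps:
G(v) = 49 + 7*v (G(v) = 7*(7 + v) = 49 + 7*v)
O(h) = √43*√h (O(h) = √(h + (49 + 7*(-4))*(h + h)) = √(h + (49 - 28)*(2*h)) = √(h + 21*(2*h)) = √(h + 42*h) = √(43*h) = √43*√h)
-1063*476 + O((-19 + 10)*(4 - 10)) = -1063*476 + √43*√((-19 + 10)*(4 - 10)) = -505988 + √43*√(-9*(-6)) = -505988 + √43*√54 = -505988 + √43*(3*√6) = -505988 + 3*√258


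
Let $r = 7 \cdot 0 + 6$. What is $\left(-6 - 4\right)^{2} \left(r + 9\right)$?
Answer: $1500$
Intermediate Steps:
$r = 6$ ($r = 0 + 6 = 6$)
$\left(-6 - 4\right)^{2} \left(r + 9\right) = \left(-6 - 4\right)^{2} \left(6 + 9\right) = \left(-10\right)^{2} \cdot 15 = 100 \cdot 15 = 1500$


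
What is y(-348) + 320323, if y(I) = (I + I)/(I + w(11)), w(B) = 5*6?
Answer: 16977235/53 ≈ 3.2033e+5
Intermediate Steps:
w(B) = 30
y(I) = 2*I/(30 + I) (y(I) = (I + I)/(I + 30) = (2*I)/(30 + I) = 2*I/(30 + I))
y(-348) + 320323 = 2*(-348)/(30 - 348) + 320323 = 2*(-348)/(-318) + 320323 = 2*(-348)*(-1/318) + 320323 = 116/53 + 320323 = 16977235/53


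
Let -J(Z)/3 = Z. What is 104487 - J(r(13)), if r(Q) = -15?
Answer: 104442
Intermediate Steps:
J(Z) = -3*Z
104487 - J(r(13)) = 104487 - (-3)*(-15) = 104487 - 1*45 = 104487 - 45 = 104442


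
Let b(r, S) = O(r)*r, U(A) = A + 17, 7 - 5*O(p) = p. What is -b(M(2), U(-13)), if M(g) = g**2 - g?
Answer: -2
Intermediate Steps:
O(p) = 7/5 - p/5
U(A) = 17 + A
b(r, S) = r*(7/5 - r/5) (b(r, S) = (7/5 - r/5)*r = r*(7/5 - r/5))
-b(M(2), U(-13)) = -2*(-1 + 2)*(7 - 2*(-1 + 2))/5 = -2*1*(7 - 2)/5 = -2*(7 - 1*2)/5 = -2*(7 - 2)/5 = -2*5/5 = -1*2 = -2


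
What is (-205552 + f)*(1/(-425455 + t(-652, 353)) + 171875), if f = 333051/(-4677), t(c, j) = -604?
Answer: -23474735390674199040/664225981 ≈ -3.5341e+10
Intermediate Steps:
f = -111017/1559 (f = 333051*(-1/4677) = -111017/1559 ≈ -71.210)
(-205552 + f)*(1/(-425455 + t(-652, 353)) + 171875) = (-205552 - 111017/1559)*(1/(-425455 - 604) + 171875) = -320566585*(1/(-426059) + 171875)/1559 = -320566585*(-1/426059 + 171875)/1559 = -320566585/1559*73228890624/426059 = -23474735390674199040/664225981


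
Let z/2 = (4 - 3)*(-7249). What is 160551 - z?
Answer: 175049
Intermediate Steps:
z = -14498 (z = 2*((4 - 3)*(-7249)) = 2*(1*(-7249)) = 2*(-7249) = -14498)
160551 - z = 160551 - 1*(-14498) = 160551 + 14498 = 175049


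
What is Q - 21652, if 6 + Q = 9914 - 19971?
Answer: -31715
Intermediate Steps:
Q = -10063 (Q = -6 + (9914 - 19971) = -6 - 10057 = -10063)
Q - 21652 = -10063 - 21652 = -31715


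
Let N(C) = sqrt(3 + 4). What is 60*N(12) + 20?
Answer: 20 + 60*sqrt(7) ≈ 178.75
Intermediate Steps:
N(C) = sqrt(7)
60*N(12) + 20 = 60*sqrt(7) + 20 = 20 + 60*sqrt(7)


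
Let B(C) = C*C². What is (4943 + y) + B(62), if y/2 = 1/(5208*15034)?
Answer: 9523703501257/39148536 ≈ 2.4327e+5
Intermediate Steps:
y = 1/39148536 (y = 2*(1/(5208*15034)) = 2*((1/5208)*(1/15034)) = 2*(1/78297072) = 1/39148536 ≈ 2.5544e-8)
B(C) = C³
(4943 + y) + B(62) = (4943 + 1/39148536) + 62³ = 193511213449/39148536 + 238328 = 9523703501257/39148536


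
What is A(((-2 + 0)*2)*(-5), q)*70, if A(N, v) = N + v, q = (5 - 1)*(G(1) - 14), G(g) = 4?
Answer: -1400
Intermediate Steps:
q = -40 (q = (5 - 1)*(4 - 14) = 4*(-10) = -40)
A(((-2 + 0)*2)*(-5), q)*70 = (((-2 + 0)*2)*(-5) - 40)*70 = (-2*2*(-5) - 40)*70 = (-4*(-5) - 40)*70 = (20 - 40)*70 = -20*70 = -1400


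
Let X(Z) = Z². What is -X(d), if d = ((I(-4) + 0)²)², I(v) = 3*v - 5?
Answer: -6975757441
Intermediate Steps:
I(v) = -5 + 3*v
d = 83521 (d = (((-5 + 3*(-4)) + 0)²)² = (((-5 - 12) + 0)²)² = ((-17 + 0)²)² = ((-17)²)² = 289² = 83521)
-X(d) = -1*83521² = -1*6975757441 = -6975757441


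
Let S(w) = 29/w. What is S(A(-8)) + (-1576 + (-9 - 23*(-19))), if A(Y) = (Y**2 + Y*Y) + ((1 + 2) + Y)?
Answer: -141175/123 ≈ -1147.8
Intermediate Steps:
A(Y) = 3 + Y + 2*Y**2 (A(Y) = (Y**2 + Y**2) + (3 + Y) = 2*Y**2 + (3 + Y) = 3 + Y + 2*Y**2)
S(A(-8)) + (-1576 + (-9 - 23*(-19))) = 29/(3 - 8 + 2*(-8)**2) + (-1576 + (-9 - 23*(-19))) = 29/(3 - 8 + 2*64) + (-1576 + (-9 + 437)) = 29/(3 - 8 + 128) + (-1576 + 428) = 29/123 - 1148 = -141175/123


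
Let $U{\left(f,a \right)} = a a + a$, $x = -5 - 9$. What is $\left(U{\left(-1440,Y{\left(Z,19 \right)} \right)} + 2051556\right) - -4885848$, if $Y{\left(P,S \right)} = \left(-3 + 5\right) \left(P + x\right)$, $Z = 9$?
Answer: $6937494$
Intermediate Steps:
$x = -14$
$Y{\left(P,S \right)} = -28 + 2 P$ ($Y{\left(P,S \right)} = \left(-3 + 5\right) \left(P - 14\right) = 2 \left(-14 + P\right) = -28 + 2 P$)
$U{\left(f,a \right)} = a + a^{2}$ ($U{\left(f,a \right)} = a^{2} + a = a + a^{2}$)
$\left(U{\left(-1440,Y{\left(Z,19 \right)} \right)} + 2051556\right) - -4885848 = \left(\left(-28 + 2 \cdot 9\right) \left(1 + \left(-28 + 2 \cdot 9\right)\right) + 2051556\right) - -4885848 = \left(\left(-28 + 18\right) \left(1 + \left(-28 + 18\right)\right) + 2051556\right) + 4885848 = \left(- 10 \left(1 - 10\right) + 2051556\right) + 4885848 = \left(\left(-10\right) \left(-9\right) + 2051556\right) + 4885848 = \left(90 + 2051556\right) + 4885848 = 2051646 + 4885848 = 6937494$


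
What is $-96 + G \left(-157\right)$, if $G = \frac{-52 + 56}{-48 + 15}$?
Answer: $- \frac{2540}{33} \approx -76.97$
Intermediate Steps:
$G = - \frac{4}{33}$ ($G = \frac{4}{-33} = 4 \left(- \frac{1}{33}\right) = - \frac{4}{33} \approx -0.12121$)
$-96 + G \left(-157\right) = -96 - - \frac{628}{33} = -96 + \frac{628}{33} = - \frac{2540}{33}$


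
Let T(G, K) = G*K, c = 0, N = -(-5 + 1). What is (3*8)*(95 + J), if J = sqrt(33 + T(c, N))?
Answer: 2280 + 24*sqrt(33) ≈ 2417.9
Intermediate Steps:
N = 4 (N = -1*(-4) = 4)
J = sqrt(33) (J = sqrt(33 + 0*4) = sqrt(33 + 0) = sqrt(33) ≈ 5.7446)
(3*8)*(95 + J) = (3*8)*(95 + sqrt(33)) = 24*(95 + sqrt(33)) = 2280 + 24*sqrt(33)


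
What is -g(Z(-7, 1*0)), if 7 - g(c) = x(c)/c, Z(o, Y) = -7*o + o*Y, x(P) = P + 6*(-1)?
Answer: -300/49 ≈ -6.1225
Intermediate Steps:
x(P) = -6 + P (x(P) = P - 6 = -6 + P)
Z(o, Y) = -7*o + Y*o
g(c) = 7 - (-6 + c)/c
-g(Z(-7, 1*0)) = -(6 + 6/((-7*(-7 + 1*0)))) = -(6 + 6/((-7*(-7 + 0)))) = -(6 + 6/((-7*(-7)))) = -(6 + 6/49) = -1*300/49 = -300/49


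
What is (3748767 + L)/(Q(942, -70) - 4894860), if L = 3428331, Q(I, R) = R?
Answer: -3588549/2447465 ≈ -1.4662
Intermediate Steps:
(3748767 + L)/(Q(942, -70) - 4894860) = (3748767 + 3428331)/(-70 - 4894860) = 7177098/(-4894930) = 7177098*(-1/4894930) = -3588549/2447465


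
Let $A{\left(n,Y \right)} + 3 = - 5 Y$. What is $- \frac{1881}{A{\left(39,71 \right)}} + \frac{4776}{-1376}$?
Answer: $\frac{54903}{30788} \approx 1.7833$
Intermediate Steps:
$A{\left(n,Y \right)} = -3 - 5 Y$
$- \frac{1881}{A{\left(39,71 \right)}} + \frac{4776}{-1376} = - \frac{1881}{-3 - 355} + \frac{4776}{-1376} = - \frac{1881}{-3 - 355} + 4776 \left(- \frac{1}{1376}\right) = - \frac{1881}{-358} - \frac{597}{172} = \left(-1881\right) \left(- \frac{1}{358}\right) - \frac{597}{172} = \frac{1881}{358} - \frac{597}{172} = \frac{54903}{30788}$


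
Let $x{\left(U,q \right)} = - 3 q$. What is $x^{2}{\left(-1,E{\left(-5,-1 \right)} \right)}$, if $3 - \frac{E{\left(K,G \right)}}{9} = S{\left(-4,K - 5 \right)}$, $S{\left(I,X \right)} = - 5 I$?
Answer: $210681$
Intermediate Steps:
$E{\left(K,G \right)} = -153$ ($E{\left(K,G \right)} = 27 - 9 \left(\left(-5\right) \left(-4\right)\right) = 27 - 180 = -153$)
$x^{2}{\left(-1,E{\left(-5,-1 \right)} \right)} = \left(\left(-3\right) \left(-153\right)\right)^{2} = 459^{2} = 210681$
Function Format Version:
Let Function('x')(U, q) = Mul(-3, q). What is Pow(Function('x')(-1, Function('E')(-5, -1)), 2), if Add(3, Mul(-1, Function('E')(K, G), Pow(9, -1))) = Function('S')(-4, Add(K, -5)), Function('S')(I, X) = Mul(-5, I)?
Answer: 210681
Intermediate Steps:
Function('E')(K, G) = -153 (Function('E')(K, G) = Add(27, Mul(-9, Mul(-5, -4))) = Add(27, Mul(-9, 20)) = Add(27, -180) = -153)
Pow(Function('x')(-1, Function('E')(-5, -1)), 2) = Pow(Mul(-3, -153), 2) = Pow(459, 2) = 210681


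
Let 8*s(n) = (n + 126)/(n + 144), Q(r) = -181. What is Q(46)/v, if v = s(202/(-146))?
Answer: -15075128/9097 ≈ -1657.2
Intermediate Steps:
s(n) = (126 + n)/(8*(144 + n)) (s(n) = ((n + 126)/(n + 144))/8 = ((126 + n)/(144 + n))/8 = (126 + n)/(8*(144 + n)))
v = 9097/83288 (v = (126 + 202/(-146))/(8*(144 + 202/(-146))) = (126 + 202*(-1/146))/(8*(144 + 202*(-1/146))) = (126 - 101/73)/(8*(144 - 101/73)) = (⅛)*(9097/73)/(10411/73) = (⅛)*(73/10411)*(9097/73) = 9097/83288 ≈ 0.10922)
Q(46)/v = -181/9097/83288 = -181*83288/9097 = -15075128/9097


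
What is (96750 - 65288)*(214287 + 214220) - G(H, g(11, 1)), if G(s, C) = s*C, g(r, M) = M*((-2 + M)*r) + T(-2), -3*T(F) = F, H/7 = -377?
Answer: 40444979893/3 ≈ 1.3482e+10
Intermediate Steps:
H = -2639 (H = 7*(-377) = -2639)
T(F) = -F/3
g(r, M) = ⅔ + M*r*(-2 + M) (g(r, M) = M*((-2 + M)*r) - ⅓*(-2) = M*(r*(-2 + M)) + ⅔ = M*r*(-2 + M) + ⅔ = ⅔ + M*r*(-2 + M))
G(s, C) = C*s
(96750 - 65288)*(214287 + 214220) - G(H, g(11, 1)) = (96750 - 65288)*(214287 + 214220) - (⅔ + 11*1² - 2*1*11)*(-2639) = 31462*428507 - (⅔ + 11*1 - 22)*(-2639) = 13481687234 - (⅔ + 11 - 22)*(-2639) = 13481687234 - (-31)*(-2639)/3 = 13481687234 - 1*81809/3 = 13481687234 - 81809/3 = 40444979893/3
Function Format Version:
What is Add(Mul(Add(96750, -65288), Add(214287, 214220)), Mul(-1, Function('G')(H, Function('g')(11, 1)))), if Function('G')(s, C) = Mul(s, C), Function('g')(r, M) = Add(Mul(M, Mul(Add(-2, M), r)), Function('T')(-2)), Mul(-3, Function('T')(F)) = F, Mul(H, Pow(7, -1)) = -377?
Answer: Rational(40444979893, 3) ≈ 1.3482e+10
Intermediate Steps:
H = -2639 (H = Mul(7, -377) = -2639)
Function('T')(F) = Mul(Rational(-1, 3), F)
Function('g')(r, M) = Add(Rational(2, 3), Mul(M, r, Add(-2, M))) (Function('g')(r, M) = Add(Mul(M, Mul(Add(-2, M), r)), Mul(Rational(-1, 3), -2)) = Add(Mul(M, Mul(r, Add(-2, M))), Rational(2, 3)) = Add(Mul(M, r, Add(-2, M)), Rational(2, 3)) = Add(Rational(2, 3), Mul(M, r, Add(-2, M))))
Function('G')(s, C) = Mul(C, s)
Add(Mul(Add(96750, -65288), Add(214287, 214220)), Mul(-1, Function('G')(H, Function('g')(11, 1)))) = Add(Mul(Add(96750, -65288), Add(214287, 214220)), Mul(-1, Mul(Add(Rational(2, 3), Mul(11, Pow(1, 2)), Mul(-2, 1, 11)), -2639))) = Add(Mul(31462, 428507), Mul(-1, Mul(Add(Rational(2, 3), Mul(11, 1), -22), -2639))) = Add(13481687234, Mul(-1, Mul(Add(Rational(2, 3), 11, -22), -2639))) = Add(13481687234, Mul(-1, Mul(Rational(-31, 3), -2639))) = Add(13481687234, Mul(-1, Rational(81809, 3))) = Add(13481687234, Rational(-81809, 3)) = Rational(40444979893, 3)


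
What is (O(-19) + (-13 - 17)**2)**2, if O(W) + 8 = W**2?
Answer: 1570009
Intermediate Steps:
O(W) = -8 + W**2
(O(-19) + (-13 - 17)**2)**2 = ((-8 + (-19)**2) + (-13 - 17)**2)**2 = ((-8 + 361) + (-30)**2)**2 = (353 + 900)**2 = 1253**2 = 1570009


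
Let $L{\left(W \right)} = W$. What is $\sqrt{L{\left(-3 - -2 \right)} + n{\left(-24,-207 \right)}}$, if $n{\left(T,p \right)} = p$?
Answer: $4 i \sqrt{13} \approx 14.422 i$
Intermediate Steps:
$\sqrt{L{\left(-3 - -2 \right)} + n{\left(-24,-207 \right)}} = \sqrt{\left(-3 - -2\right) - 207} = \sqrt{\left(-3 + 2\right) - 207} = \sqrt{-1 - 207} = \sqrt{-208} = 4 i \sqrt{13}$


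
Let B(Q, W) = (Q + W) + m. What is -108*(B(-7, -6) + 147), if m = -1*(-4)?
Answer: -14904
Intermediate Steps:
m = 4
B(Q, W) = 4 + Q + W (B(Q, W) = (Q + W) + 4 = 4 + Q + W)
-108*(B(-7, -6) + 147) = -108*((4 - 7 - 6) + 147) = -108*(-9 + 147) = -108*138 = -14904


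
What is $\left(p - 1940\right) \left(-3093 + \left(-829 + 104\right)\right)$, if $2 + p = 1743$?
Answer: $759782$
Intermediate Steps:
$p = 1741$ ($p = -2 + 1743 = 1741$)
$\left(p - 1940\right) \left(-3093 + \left(-829 + 104\right)\right) = \left(1741 - 1940\right) \left(-3093 + \left(-829 + 104\right)\right) = - 199 \left(-3093 - 725\right) = \left(-199\right) \left(-3818\right) = 759782$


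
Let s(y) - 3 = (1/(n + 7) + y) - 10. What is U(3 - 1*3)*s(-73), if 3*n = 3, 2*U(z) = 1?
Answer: -639/16 ≈ -39.938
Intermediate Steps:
U(z) = ½ (U(z) = (½)*1 = ½)
n = 1 (n = (⅓)*3 = 1)
s(y) = -55/8 + y (s(y) = 3 + ((1/(1 + 7) + y) - 10) = 3 + ((1/8 + y) - 10) = 3 + ((⅛ + y) - 10) = 3 + (-79/8 + y) = -55/8 + y)
U(3 - 1*3)*s(-73) = (-55/8 - 73)/2 = (½)*(-639/8) = -639/16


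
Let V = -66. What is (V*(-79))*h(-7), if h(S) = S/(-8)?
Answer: 18249/4 ≈ 4562.3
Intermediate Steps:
h(S) = -S/8 (h(S) = S*(-⅛) = -S/8)
(V*(-79))*h(-7) = (-66*(-79))*(-⅛*(-7)) = 5214*(7/8) = 18249/4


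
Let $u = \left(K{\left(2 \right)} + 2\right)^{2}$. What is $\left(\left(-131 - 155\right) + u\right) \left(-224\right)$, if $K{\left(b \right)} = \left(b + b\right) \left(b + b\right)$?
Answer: $-8512$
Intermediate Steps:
$K{\left(b \right)} = 4 b^{2}$ ($K{\left(b \right)} = 2 b 2 b = 4 b^{2}$)
$u = 324$ ($u = \left(4 \cdot 2^{2} + 2\right)^{2} = \left(4 \cdot 4 + 2\right)^{2} = \left(16 + 2\right)^{2} = 18^{2} = 324$)
$\left(\left(-131 - 155\right) + u\right) \left(-224\right) = \left(\left(-131 - 155\right) + 324\right) \left(-224\right) = \left(-286 + 324\right) \left(-224\right) = 38 \left(-224\right) = -8512$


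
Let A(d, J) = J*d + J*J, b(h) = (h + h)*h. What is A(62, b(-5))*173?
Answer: 968800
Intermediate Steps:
b(h) = 2*h**2 (b(h) = (2*h)*h = 2*h**2)
A(d, J) = J**2 + J*d (A(d, J) = J*d + J**2 = J**2 + J*d)
A(62, b(-5))*173 = ((2*(-5)**2)*(2*(-5)**2 + 62))*173 = ((2*25)*(2*25 + 62))*173 = (50*(50 + 62))*173 = (50*112)*173 = 5600*173 = 968800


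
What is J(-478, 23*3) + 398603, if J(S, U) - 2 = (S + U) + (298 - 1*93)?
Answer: 398401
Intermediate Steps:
J(S, U) = 207 + S + U (J(S, U) = 2 + ((S + U) + (298 - 1*93)) = 2 + ((S + U) + (298 - 93)) = 2 + ((S + U) + 205) = 2 + (205 + S + U) = 207 + S + U)
J(-478, 23*3) + 398603 = (207 - 478 + 23*3) + 398603 = (207 - 478 + 69) + 398603 = -202 + 398603 = 398401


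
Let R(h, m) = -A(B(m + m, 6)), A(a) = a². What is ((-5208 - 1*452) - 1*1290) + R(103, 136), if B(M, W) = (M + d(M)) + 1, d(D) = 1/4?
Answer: -1305849/16 ≈ -81616.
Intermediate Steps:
d(D) = ¼
B(M, W) = 5/4 + M (B(M, W) = (M + ¼) + 1 = (¼ + M) + 1 = 5/4 + M)
R(h, m) = -(5/4 + 2*m)² (R(h, m) = -(5/4 + (m + m))² = -(5/4 + 2*m)²)
((-5208 - 1*452) - 1*1290) + R(103, 136) = ((-5208 - 1*452) - 1*1290) - (5 + 8*136)²/16 = ((-5208 - 452) - 1290) - (5 + 1088)²/16 = (-5660 - 1290) - 1/16*1093² = -6950 - 1/16*1194649 = -6950 - 1194649/16 = -1305849/16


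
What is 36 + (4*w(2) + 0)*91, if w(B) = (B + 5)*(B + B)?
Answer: 10228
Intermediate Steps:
w(B) = 2*B*(5 + B) (w(B) = (5 + B)*(2*B) = 2*B*(5 + B))
36 + (4*w(2) + 0)*91 = 36 + (4*(2*2*(5 + 2)) + 0)*91 = 36 + (4*(2*2*7) + 0)*91 = 36 + (4*28 + 0)*91 = 36 + (112 + 0)*91 = 36 + 112*91 = 36 + 10192 = 10228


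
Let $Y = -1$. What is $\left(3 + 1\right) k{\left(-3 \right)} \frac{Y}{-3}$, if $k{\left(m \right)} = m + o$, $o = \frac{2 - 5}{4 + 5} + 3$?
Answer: $- \frac{4}{9} \approx -0.44444$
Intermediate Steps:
$o = \frac{8}{3}$ ($o = - \frac{3}{9} + 3 = \left(-3\right) \frac{1}{9} + 3 = - \frac{1}{3} + 3 = \frac{8}{3} \approx 2.6667$)
$k{\left(m \right)} = \frac{8}{3} + m$ ($k{\left(m \right)} = m + \frac{8}{3} = \frac{8}{3} + m$)
$\left(3 + 1\right) k{\left(-3 \right)} \frac{Y}{-3} = \left(3 + 1\right) \left(\frac{8}{3} - 3\right) \frac{1}{-3} \left(-1\right) = 4 \left(- \frac{1}{3}\right) \left(\left(- \frac{1}{3}\right) \left(-1\right)\right) = \left(- \frac{4}{3}\right) \frac{1}{3} = - \frac{4}{9}$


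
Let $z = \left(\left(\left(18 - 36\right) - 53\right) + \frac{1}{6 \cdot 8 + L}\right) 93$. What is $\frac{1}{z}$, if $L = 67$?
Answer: $- \frac{115}{759252} \approx -0.00015146$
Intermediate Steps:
$z = - \frac{759252}{115}$ ($z = \left(\left(\left(18 - 36\right) - 53\right) + \frac{1}{6 \cdot 8 + 67}\right) 93 = \left(\left(-18 - 53\right) + \frac{1}{48 + 67}\right) 93 = \left(-71 + \frac{1}{115}\right) 93 = \left(- \frac{8164}{115}\right) 93 = - \frac{759252}{115} \approx -6602.2$)
$\frac{1}{z} = \frac{1}{- \frac{759252}{115}} = - \frac{115}{759252}$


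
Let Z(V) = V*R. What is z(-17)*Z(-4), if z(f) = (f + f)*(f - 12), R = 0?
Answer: 0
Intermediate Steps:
z(f) = 2*f*(-12 + f) (z(f) = (2*f)*(-12 + f) = 2*f*(-12 + f))
Z(V) = 0 (Z(V) = V*0 = 0)
z(-17)*Z(-4) = (2*(-17)*(-12 - 17))*0 = (2*(-17)*(-29))*0 = 986*0 = 0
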